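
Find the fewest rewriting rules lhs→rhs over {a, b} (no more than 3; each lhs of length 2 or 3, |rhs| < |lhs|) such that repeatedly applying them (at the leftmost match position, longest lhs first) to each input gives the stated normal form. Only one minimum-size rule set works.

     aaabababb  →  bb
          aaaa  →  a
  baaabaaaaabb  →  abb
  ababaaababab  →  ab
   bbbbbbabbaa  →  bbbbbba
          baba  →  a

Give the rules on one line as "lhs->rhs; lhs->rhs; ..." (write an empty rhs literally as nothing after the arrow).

  | aaabababb => aabababb => abababb => bbabb => bb
  | aaaa => aaa => aa => a
  | baaabaaaaabb => baabaaaaabb => babaaaaabb => aaaaabb => aaaabb => aaabb => aabb => abb
  | ababaaababab => bbaaababab => bbaababab => bbababab => babab => ab

aa->a; aba->b; bab->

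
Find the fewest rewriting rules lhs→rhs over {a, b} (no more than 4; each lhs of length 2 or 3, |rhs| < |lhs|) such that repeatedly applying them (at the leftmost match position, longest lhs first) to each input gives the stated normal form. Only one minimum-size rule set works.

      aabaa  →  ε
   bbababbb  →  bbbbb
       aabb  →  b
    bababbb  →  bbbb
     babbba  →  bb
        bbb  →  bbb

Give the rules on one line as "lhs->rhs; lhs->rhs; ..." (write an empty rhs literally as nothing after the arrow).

aa->; aab->; aba->; abb->ba

  | aabaa => aa => ε
  | bbababbb => bbbbb
  | aabb => b
  | bababbb => bbbb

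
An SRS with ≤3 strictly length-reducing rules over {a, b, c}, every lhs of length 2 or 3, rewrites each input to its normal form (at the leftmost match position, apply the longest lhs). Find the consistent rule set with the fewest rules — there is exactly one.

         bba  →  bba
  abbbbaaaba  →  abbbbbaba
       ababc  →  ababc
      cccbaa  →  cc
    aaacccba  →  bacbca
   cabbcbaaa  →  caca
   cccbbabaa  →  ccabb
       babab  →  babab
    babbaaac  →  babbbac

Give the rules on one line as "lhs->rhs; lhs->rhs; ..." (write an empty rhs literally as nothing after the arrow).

aa->b; bcb->c; ccb->bc

  | bba
  | abbbbaaaba => abbbbbaba
  | ababc
  | cccbaa => cbcaa => cbcb => cc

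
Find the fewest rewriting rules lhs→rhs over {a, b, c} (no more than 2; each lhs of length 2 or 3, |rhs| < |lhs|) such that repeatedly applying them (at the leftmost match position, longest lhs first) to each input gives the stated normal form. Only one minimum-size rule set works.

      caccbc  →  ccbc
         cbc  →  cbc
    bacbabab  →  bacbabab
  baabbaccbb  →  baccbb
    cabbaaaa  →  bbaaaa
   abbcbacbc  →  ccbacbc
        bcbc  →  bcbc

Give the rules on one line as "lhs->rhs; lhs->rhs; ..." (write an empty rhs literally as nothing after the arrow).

  | caccbc => ccbc
  | cbc
  | bacbabab
  | baabbaccbb => bacaccbb => baccbb

abb->c; ca->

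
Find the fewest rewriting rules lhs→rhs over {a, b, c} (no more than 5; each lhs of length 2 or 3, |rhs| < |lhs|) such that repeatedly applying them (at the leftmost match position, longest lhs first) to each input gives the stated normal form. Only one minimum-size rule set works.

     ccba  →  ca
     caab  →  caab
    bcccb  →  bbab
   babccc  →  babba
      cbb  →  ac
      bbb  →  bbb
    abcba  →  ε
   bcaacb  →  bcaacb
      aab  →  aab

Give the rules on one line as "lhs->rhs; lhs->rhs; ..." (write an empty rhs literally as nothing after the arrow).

  | ccba => ca
  | caab
  | bcccb => bbab
  | babccc => babba

aba->; cba->a; cbb->ac; ccc->ba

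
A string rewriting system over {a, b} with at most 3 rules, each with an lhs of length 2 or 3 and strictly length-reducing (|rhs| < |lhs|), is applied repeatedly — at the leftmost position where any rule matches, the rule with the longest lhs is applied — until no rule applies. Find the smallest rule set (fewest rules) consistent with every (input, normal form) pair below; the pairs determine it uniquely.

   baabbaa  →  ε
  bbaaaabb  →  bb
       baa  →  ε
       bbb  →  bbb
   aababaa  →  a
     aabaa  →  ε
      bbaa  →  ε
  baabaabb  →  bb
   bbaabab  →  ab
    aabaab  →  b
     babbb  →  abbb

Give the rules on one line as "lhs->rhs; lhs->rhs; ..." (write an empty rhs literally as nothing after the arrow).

aa->; ba->a

  | baabbaa => aabbaa => bbaa => baa => aa => ε
  | bbaaaabb => baaaabb => aaaabb => aabb => bb
  | baa => aa => ε
  | bbb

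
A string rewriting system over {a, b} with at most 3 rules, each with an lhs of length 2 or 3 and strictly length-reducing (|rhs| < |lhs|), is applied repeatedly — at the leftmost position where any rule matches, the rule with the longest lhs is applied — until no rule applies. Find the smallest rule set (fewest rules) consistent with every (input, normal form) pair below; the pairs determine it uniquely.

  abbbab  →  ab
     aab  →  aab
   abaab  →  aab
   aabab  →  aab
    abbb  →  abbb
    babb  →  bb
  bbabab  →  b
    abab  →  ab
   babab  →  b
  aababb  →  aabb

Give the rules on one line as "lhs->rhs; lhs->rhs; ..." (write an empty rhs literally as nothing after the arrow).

  | abbbab => abbab => abab => ab
  | aab
  | abaab => aab
  | aabab => aab

ba->; bba->ba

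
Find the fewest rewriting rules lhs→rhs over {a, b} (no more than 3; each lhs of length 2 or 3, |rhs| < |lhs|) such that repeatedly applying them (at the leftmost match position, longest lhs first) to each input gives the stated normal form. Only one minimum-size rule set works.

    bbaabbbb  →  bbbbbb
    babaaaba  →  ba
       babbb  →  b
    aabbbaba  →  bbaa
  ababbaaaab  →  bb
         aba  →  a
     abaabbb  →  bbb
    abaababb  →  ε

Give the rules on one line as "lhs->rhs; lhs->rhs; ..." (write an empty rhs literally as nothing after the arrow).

  | bbaabbbb => bbbbbb
  | babaaaba => aaaaba => aaba => ba
  | babbb => abb => b
  | aabbbaba => bbbaba => bbaa

aab->b; ab->; bab->a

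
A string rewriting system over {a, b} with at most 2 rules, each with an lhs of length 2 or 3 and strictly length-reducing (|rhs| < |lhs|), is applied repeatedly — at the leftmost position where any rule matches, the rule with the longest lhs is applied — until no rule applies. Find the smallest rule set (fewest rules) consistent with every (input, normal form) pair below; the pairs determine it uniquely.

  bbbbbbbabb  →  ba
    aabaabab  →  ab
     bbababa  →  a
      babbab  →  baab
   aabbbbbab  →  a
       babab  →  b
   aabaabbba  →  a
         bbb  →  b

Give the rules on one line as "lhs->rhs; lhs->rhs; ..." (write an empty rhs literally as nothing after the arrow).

aba->b; bb->

  | bbbbbbbabb => bbbbbabb => bbbabb => babb => ba
  | aabaabab => ababab => bbab => ab
  | bbababa => ababa => bba => a
  | babbab => baab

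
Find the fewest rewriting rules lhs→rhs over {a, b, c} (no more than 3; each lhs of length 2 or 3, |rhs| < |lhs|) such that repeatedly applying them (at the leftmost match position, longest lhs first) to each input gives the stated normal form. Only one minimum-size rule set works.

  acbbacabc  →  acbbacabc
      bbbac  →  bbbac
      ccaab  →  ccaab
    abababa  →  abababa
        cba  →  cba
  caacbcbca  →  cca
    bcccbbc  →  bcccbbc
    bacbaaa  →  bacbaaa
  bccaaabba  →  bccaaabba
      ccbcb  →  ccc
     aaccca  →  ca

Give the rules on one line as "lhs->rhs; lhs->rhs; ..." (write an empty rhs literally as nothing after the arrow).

acc->c; bcb->c

  | acbbacabc
  | bbbac
  | ccaab
  | abababa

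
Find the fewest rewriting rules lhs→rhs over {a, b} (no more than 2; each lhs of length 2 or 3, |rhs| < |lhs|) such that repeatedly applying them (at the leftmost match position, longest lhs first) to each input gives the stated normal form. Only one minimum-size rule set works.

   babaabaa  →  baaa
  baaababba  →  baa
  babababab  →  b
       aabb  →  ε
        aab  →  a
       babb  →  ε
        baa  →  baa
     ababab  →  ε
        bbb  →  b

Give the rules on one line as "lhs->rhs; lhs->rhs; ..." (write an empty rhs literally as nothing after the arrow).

  | babaabaa => baabaa => baaa
  | baaababba => baaabba => baaba => baa
  | babababab => bababab => babab => bab => b
  | aabb => ab => ε

ab->; bb->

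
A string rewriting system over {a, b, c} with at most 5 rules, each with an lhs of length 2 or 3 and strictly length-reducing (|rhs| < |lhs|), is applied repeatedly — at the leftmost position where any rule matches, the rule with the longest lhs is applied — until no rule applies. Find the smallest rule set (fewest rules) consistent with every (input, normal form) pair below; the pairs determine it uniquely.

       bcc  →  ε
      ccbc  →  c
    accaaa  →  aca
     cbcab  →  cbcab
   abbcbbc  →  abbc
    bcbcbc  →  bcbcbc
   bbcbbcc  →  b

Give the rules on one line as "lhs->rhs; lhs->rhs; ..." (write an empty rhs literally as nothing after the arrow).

bcc->; caa->; cbb->; ccb->

  | bcc => ε
  | ccbc => c
  | accaaa => aca
  | cbcab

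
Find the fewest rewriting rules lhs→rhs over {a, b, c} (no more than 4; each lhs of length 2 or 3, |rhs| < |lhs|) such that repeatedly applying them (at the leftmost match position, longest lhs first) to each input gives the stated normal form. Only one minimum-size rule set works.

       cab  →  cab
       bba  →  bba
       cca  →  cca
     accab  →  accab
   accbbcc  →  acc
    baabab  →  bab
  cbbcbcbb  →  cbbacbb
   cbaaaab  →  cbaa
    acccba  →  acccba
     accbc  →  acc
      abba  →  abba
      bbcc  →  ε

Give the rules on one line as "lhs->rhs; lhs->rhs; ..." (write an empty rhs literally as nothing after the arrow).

  | cab
  | bba
  | cca
  | accab

aab->; bc->; bcb->ba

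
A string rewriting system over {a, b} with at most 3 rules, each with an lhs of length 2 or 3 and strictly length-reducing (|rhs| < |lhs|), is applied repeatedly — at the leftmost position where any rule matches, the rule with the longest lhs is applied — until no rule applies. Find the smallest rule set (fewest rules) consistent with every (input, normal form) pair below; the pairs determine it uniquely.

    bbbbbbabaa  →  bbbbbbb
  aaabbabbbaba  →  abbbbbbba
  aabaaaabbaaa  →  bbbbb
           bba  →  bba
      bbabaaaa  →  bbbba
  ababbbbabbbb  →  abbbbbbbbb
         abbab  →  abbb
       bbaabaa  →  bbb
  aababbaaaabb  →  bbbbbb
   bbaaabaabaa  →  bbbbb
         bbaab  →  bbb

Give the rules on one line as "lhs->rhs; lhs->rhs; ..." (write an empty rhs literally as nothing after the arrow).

aa->; aaa->ab; bab->bb

  | bbbbbbabaa => bbbbbbbaa => bbbbbbb
  | aaabbabbbaba => abbbabbbaba => abbbbbbaba => abbbbbbba
  | aabaaaabbaaa => baaaabbaaa => bababbaaa => bbabbaaa => bbbbaaa => bbbbab => bbbbb
  | bba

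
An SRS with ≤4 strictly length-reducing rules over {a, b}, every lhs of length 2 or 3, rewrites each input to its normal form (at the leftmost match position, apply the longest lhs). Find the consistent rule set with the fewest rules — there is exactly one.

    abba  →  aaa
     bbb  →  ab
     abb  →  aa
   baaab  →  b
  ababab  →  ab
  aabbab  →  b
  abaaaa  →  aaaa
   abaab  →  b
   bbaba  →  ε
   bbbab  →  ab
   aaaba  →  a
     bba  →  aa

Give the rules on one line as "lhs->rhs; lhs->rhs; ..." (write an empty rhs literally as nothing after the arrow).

  | abba => aaa
  | bbb => ab
  | abb => aa
  | baaab => aab => b

aab->b; ba->; bb->a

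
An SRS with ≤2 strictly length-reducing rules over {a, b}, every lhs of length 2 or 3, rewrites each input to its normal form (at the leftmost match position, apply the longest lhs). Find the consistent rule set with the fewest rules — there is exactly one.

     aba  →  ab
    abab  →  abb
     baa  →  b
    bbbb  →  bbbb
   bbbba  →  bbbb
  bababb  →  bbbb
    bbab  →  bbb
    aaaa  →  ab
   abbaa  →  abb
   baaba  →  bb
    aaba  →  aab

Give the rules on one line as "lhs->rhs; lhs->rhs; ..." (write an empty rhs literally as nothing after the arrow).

aaa->ab; ba->b

  | aba => ab
  | abab => abb
  | baa => ba => b
  | bbbb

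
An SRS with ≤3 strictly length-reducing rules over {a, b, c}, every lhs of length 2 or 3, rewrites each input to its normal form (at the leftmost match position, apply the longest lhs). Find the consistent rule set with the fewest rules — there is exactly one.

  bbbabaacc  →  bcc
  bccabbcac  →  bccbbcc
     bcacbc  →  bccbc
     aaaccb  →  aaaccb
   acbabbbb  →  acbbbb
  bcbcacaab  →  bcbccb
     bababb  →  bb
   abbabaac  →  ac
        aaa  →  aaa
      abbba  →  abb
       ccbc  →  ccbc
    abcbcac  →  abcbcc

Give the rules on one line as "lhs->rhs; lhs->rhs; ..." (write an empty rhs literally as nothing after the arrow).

  | bbbabaacc => bbbaacc => bbacc => bcc
  | bccabbcac => bccbbcac => bccbbcc
  | bcacbc => bccbc
  | aaaccb

ba->; ca->c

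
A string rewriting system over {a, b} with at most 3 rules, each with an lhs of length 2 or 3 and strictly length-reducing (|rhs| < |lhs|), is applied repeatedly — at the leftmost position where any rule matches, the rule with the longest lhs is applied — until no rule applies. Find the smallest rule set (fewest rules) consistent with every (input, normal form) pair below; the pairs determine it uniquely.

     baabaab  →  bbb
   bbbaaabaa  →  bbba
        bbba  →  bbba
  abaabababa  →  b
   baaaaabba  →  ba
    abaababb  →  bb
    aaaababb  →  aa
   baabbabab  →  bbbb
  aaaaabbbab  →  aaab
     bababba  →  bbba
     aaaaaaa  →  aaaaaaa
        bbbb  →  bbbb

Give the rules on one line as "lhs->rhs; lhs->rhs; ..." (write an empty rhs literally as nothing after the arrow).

  | baabaab => bbaab => bbb
  | bbbaaabaa => bbbabaa => bbba
  | bbba
  | abaabababa => abababa => baba => b

aba->; abb->; baa->b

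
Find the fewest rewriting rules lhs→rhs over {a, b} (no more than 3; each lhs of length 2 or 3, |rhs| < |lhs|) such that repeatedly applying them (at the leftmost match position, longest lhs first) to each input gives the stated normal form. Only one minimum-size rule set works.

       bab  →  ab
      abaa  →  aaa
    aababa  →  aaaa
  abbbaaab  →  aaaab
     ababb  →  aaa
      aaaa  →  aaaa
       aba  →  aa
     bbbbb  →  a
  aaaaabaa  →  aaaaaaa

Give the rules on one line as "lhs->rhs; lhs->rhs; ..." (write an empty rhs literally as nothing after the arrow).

ba->a; bb->a; bbb->

  | bab => ab
  | abaa => aaa
  | aababa => aaaba => aaaa
  | abbbaaab => aaaab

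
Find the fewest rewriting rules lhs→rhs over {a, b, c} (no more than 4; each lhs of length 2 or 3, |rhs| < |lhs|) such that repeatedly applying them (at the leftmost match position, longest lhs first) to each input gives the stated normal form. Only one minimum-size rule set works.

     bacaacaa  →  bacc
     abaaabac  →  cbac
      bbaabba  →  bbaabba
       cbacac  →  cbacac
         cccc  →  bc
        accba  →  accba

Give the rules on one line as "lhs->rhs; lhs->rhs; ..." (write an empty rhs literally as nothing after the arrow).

  | bacaacaa => baccaa => bacc
  | abaaabac => caabac => cbac
  | bbaabba
  | cbacac

aba->c; caa->c; ccc->b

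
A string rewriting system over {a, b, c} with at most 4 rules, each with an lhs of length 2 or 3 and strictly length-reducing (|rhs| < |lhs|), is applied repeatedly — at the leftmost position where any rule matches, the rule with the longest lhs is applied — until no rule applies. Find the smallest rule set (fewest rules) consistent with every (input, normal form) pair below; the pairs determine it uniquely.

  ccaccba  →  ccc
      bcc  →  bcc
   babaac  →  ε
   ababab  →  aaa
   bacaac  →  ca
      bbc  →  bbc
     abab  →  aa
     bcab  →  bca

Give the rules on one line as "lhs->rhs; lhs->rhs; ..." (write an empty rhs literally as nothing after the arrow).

  | ccaccba => cccba => ccc
  | bcc
  | babaac => baac => ac => ε
  | ababab => aabab => aaab => aaa

ab->a; ac->; ba->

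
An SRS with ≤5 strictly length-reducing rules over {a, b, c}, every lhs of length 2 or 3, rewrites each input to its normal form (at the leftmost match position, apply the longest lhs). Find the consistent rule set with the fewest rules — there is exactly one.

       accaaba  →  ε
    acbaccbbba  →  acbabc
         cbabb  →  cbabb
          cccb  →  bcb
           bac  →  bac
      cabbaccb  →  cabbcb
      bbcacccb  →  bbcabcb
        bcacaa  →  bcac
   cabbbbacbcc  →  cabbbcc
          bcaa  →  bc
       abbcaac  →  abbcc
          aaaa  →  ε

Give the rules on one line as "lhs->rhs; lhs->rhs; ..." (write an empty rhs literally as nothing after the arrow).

  | accaaba => accba => aa => ε
  | acbaccbbba => acbabba => acbabc
  | cbabb
  | cccb => bcb

aa->; bba->bc; ccb->; ccc->bc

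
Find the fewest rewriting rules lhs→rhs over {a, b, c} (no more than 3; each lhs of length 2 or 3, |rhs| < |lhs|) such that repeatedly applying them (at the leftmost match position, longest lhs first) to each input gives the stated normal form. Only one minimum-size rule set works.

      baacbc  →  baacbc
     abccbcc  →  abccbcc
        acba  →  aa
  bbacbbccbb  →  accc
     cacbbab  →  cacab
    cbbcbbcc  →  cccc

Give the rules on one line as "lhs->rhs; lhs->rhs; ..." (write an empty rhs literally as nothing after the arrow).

bb->; cba->a

  | baacbc
  | abccbcc
  | acba => aa
  | bbacbbccbb => acbbccbb => acccbb => accc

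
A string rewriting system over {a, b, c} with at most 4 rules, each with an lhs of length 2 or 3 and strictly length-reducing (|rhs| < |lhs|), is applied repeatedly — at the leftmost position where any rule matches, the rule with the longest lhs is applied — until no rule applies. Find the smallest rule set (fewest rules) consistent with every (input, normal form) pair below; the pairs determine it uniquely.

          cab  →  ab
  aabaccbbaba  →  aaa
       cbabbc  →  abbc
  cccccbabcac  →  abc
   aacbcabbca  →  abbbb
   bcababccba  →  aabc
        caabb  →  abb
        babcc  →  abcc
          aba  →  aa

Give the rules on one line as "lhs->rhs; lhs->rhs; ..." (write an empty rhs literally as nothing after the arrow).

aca->bb; ba->a; ca->; cab->ab

  | cab => ab
  | aabaccbbaba => aaaccbbaba => aaaccbaba => aaaccaba => aaacaba => aabbba => aabba => aaba => aaa
  | cbabbc => cabbc => abbc
  | cccccbabcac => cccccabcac => ccccabcac => cccabcac => ccabcac => cabcac => abcac => abc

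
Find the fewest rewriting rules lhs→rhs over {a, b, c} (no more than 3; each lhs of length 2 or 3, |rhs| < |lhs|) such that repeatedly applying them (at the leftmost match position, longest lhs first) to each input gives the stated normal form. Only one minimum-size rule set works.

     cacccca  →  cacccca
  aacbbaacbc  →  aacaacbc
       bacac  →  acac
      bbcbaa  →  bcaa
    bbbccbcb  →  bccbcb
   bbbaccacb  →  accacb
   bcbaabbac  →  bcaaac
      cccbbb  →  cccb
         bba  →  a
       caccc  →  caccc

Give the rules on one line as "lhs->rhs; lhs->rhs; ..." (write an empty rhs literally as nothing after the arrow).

ba->a; bb->b

  | cacccca
  | aacbbaacbc => aacbaacbc => aacaacbc
  | bacac => acac
  | bbcbaa => bcbaa => bcaa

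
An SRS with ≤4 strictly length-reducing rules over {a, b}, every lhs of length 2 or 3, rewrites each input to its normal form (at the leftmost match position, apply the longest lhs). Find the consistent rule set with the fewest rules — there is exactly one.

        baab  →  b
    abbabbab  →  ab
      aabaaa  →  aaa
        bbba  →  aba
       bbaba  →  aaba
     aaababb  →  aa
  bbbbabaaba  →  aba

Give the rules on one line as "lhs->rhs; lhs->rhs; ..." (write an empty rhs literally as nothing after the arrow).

abb->; baa->; bab->b; bb->a

  | baab => b
  | abbabbab => abbab => ab
  | aabaaa => aaa
  | bbba => aba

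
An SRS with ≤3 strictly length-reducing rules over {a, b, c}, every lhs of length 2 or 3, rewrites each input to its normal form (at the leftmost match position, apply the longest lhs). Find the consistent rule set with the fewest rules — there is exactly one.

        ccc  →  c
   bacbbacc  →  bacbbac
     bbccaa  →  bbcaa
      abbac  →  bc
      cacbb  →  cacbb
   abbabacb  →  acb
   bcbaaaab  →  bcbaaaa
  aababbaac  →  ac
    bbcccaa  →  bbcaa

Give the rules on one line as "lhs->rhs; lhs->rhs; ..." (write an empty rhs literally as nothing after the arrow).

  | ccc => cc => c
  | bacbbacc => bacbbac
  | bbccaa => bbcaa
  | abbac => abac => aac => bc

aac->bc; ab->a; cc->c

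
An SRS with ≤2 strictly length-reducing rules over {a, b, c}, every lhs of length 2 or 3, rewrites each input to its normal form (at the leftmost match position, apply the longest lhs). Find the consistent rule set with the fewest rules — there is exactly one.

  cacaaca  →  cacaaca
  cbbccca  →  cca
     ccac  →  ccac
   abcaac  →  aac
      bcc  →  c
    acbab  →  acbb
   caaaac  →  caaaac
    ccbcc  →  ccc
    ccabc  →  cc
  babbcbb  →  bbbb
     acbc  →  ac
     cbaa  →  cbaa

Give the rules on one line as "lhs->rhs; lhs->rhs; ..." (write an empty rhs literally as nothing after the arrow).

ab->b; bc->

  | cacaaca
  | cbbccca => cbcca => cca
  | ccac
  | abcaac => bcaac => aac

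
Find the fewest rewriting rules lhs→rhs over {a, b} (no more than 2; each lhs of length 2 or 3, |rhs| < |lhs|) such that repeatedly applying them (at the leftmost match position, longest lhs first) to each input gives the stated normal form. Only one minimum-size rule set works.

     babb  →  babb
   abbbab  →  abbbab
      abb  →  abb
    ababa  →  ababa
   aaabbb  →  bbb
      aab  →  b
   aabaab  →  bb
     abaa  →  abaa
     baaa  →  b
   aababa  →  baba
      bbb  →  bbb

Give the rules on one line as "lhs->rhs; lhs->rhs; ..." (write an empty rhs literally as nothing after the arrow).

aaa->; aab->b

  | babb
  | abbbab
  | abb
  | ababa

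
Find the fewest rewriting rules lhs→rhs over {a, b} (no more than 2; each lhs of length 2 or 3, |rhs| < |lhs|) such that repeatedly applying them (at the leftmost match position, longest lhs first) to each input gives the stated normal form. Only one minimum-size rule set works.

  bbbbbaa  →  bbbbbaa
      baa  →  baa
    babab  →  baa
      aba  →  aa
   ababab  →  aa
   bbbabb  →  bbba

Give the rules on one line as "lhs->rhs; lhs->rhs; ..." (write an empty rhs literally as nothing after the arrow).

aaa->aa; ab->a

  | bbbbbaa
  | baa
  | babab => baab => baa
  | aba => aa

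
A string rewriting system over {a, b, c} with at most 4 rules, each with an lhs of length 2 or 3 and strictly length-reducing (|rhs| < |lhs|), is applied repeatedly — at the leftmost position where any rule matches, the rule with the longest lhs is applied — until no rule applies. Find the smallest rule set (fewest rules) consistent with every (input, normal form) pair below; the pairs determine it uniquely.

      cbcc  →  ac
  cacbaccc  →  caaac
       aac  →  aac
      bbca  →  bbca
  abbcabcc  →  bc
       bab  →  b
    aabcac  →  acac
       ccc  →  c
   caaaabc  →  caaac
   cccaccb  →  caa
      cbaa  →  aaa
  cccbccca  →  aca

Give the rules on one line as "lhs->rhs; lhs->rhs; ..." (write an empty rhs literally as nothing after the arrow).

ab->; cb->a; cc->c

  | cbcc => acc => ac
  | cacbaccc => caaaccc => caaacc => caaac
  | aac
  | bbca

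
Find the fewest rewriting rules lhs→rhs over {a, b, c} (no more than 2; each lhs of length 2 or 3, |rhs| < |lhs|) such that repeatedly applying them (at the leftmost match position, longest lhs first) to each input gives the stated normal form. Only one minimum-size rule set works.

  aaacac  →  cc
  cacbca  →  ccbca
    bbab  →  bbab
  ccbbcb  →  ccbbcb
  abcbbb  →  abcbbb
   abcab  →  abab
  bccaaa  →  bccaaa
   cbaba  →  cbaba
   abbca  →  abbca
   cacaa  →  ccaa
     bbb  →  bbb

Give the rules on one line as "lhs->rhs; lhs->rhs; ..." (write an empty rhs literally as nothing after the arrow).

  | aaacac => aacac => acac => cac => cc
  | cacbca => ccbca
  | bbab
  | ccbbcb

ac->c; cab->ab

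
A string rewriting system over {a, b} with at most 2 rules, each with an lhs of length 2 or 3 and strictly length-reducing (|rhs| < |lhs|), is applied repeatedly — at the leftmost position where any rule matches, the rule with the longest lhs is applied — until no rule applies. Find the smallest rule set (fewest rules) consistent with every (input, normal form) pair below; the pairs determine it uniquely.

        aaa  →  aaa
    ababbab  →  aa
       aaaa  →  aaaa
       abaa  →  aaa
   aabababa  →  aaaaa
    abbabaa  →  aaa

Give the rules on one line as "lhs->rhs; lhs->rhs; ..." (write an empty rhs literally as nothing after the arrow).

  | aaa
  | ababbab => aabbab => aab => aa
  | aaaa
  | abaa => aaa

ab->a; abb->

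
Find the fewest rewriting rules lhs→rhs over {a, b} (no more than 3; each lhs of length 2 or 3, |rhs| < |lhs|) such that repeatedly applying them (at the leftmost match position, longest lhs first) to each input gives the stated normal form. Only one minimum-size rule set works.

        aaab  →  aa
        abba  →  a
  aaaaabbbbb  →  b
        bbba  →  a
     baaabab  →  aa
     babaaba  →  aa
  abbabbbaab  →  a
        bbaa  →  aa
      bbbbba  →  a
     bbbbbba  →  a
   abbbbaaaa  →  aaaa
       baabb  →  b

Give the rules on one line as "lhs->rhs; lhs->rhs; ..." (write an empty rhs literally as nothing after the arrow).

aab->a; ab->b; ba->a

  | aaab => aa
  | abba => bba => ba => a
  | aaaaabbbbb => aaaabbbb => aaabbb => aabb => ab => b
  | bbba => bba => ba => a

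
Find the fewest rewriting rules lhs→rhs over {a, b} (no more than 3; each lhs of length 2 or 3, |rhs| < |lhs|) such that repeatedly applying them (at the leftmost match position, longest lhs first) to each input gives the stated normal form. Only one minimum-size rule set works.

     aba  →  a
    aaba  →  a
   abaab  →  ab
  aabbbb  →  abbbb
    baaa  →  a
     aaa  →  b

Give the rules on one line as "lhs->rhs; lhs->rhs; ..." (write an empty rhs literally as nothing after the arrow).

  | aba => a
  | aaba => aba => a
  | abaab => aab => ab
  | aabbbb => abbbb

aa->a; aaa->b; ba->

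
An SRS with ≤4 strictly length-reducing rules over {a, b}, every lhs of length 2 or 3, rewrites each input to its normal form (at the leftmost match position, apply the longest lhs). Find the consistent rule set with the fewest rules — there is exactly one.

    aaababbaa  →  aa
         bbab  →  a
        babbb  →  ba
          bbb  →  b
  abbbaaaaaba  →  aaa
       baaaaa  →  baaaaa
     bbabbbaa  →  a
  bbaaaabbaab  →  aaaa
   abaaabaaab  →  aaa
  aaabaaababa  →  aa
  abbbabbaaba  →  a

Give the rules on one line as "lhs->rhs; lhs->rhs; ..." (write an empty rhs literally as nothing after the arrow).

  | aaababbaa => aabbaa => aabaa => aa
  | bbab => ab => a
  | babbb => babb => bab => ba
  | bbb => b

ab->a; aba->; bb->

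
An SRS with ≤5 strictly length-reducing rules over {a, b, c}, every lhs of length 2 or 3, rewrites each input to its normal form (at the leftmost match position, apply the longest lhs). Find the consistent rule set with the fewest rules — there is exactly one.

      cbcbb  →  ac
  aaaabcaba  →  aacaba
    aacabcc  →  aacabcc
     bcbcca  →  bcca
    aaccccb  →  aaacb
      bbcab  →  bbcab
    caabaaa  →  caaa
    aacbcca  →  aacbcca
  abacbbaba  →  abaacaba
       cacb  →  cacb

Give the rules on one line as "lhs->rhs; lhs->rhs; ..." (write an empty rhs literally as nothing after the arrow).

  | cbcbb => cbb => ac
  | aaaabcaba => aacaba
  | aacabcc
  | bcbcca => bcca

aab->; bcb->b; cbb->ac; ccc->a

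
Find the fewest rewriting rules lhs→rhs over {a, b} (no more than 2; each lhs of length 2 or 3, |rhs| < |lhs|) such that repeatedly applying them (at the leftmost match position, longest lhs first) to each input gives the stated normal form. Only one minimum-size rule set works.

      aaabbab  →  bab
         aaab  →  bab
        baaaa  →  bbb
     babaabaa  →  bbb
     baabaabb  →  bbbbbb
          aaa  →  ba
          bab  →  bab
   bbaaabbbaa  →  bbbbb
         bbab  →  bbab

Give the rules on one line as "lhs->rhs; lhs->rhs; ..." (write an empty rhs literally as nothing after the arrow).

  | aaabbab => babbab => bab
  | aaab => bab
  | baaaa => bbaa => bbb
  | babaabaa => babbbaa => bbaa => bbb

aa->b; abb->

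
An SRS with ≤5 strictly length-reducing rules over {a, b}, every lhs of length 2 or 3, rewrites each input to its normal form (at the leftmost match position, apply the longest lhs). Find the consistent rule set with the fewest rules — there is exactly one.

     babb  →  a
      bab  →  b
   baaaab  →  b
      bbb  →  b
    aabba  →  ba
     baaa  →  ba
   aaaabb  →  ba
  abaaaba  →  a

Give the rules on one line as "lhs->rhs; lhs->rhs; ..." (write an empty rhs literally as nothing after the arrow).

aa->a; ab->; abb->ba; bb->

  | babb => bba => a
  | bab => b
  | baaaab => baaab => baab => bab => b
  | bbb => b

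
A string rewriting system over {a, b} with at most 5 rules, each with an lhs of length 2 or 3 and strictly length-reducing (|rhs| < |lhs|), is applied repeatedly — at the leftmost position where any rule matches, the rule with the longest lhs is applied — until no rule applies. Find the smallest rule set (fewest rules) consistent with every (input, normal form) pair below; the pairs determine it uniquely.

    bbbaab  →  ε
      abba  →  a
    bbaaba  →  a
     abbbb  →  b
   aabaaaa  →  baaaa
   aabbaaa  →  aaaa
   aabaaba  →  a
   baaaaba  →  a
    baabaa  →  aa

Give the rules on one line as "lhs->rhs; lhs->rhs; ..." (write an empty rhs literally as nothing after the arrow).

  | bbbaab => bbaab => baab => bab => ε
  | abba => a
  | bbaaba => baaba => baba => a
  | abbbb => bb => b

ab->b; abb->; bab->; bb->b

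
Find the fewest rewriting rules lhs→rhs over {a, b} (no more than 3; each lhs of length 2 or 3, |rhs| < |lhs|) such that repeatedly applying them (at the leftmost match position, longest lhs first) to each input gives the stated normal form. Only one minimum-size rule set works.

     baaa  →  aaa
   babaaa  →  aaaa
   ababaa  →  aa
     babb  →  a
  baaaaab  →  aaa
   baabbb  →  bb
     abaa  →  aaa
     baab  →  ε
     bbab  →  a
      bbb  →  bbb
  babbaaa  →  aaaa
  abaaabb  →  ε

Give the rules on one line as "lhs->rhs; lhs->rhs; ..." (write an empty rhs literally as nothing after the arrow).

  | baaa => aaa
  | babaaa => abaaa => aaaa
  | ababaa => aabaa => aa
  | babb => abb => ab => a

aab->; ab->a; ba->a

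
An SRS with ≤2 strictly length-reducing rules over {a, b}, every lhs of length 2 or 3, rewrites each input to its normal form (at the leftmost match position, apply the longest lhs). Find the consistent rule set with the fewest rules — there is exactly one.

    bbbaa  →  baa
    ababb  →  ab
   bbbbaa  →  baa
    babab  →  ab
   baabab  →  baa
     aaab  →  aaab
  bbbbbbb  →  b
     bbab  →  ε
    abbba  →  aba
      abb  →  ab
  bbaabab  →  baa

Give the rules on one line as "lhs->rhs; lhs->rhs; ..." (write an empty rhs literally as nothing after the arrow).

bab->; bb->b

  | bbbaa => bbaa => baa
  | ababb => ab
  | bbbbaa => bbbaa => bbaa => baa
  | babab => ab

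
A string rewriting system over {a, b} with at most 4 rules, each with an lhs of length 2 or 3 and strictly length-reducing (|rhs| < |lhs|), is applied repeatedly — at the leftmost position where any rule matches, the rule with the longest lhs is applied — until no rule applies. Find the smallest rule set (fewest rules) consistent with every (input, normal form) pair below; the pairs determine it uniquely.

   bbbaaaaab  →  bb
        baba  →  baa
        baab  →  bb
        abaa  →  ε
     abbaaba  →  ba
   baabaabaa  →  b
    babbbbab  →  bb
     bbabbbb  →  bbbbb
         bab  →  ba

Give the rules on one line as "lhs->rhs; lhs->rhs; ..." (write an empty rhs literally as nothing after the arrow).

aaa->; aab->b; ab->a; bba->b

  | bbbaaaaab => bbaaaab => baaab => bb
  | baba => baa
  | baab => bb
  | abaa => aaa => ε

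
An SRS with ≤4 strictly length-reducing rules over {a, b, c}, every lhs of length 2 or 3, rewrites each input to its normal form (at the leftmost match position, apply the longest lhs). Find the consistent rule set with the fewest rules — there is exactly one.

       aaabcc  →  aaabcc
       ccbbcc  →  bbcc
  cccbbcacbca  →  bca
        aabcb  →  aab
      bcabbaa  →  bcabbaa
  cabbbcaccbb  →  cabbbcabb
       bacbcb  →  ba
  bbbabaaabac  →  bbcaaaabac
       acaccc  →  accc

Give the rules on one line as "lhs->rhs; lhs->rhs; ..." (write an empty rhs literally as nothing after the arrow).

  | aaabcc
  | ccbbcc => bbcc
  | cccbbcacbca => cbbcacbca => bcacbca => bcaca => bca
  | aabcb => aab

aca->a; bab->ca; cb->; ccb->b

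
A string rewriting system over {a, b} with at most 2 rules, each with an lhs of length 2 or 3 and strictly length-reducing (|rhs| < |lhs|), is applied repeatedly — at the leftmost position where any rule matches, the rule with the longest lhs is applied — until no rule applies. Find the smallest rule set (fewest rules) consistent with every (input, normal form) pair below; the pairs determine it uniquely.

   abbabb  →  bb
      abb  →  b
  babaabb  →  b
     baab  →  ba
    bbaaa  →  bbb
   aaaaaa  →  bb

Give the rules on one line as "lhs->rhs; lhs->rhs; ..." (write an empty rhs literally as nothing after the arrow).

  | abbabb => babb => bb
  | abb => b
  | babaabb => baabb => bab => b
  | baab => ba

aaa->b; ab->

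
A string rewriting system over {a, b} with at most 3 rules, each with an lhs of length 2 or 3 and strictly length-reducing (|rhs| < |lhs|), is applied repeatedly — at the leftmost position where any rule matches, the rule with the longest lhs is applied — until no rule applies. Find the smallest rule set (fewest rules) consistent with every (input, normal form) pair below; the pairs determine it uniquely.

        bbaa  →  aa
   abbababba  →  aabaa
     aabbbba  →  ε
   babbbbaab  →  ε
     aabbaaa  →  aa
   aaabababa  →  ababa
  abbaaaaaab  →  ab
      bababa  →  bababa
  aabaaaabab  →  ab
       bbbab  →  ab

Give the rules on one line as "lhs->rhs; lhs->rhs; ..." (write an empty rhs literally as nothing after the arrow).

  | bbaa => aa
  | abbababba => aababba => aabaa
  | aabbbba => aabbba => aabba => aaa => bb => ε
  | babbbbaab => babbbaab => babbaab => baaab => bbbb => bbb => bb => ε

aaa->bb; bb->; bbb->bb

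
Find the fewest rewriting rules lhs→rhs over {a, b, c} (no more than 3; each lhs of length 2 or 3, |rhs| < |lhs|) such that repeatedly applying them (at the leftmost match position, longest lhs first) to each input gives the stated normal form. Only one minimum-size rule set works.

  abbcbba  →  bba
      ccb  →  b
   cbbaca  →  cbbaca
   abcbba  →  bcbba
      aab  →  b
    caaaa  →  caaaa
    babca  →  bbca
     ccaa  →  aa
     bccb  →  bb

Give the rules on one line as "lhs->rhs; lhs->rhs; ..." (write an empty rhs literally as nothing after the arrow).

  | abbcbba => ccbba => bba
  | ccb => b
  | cbbaca
  | abcbba => bcbba

ab->b; abb->c; cc->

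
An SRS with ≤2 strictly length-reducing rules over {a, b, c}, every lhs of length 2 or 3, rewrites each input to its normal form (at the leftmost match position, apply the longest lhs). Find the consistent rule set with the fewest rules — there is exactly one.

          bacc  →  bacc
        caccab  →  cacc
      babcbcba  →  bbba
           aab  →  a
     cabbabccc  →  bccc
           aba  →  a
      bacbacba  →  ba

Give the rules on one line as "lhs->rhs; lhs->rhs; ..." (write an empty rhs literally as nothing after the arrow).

ab->; cb->b

  | bacc
  | caccab => cacc
  | babcbcba => bcbcba => bbcba => bbba
  | aab => a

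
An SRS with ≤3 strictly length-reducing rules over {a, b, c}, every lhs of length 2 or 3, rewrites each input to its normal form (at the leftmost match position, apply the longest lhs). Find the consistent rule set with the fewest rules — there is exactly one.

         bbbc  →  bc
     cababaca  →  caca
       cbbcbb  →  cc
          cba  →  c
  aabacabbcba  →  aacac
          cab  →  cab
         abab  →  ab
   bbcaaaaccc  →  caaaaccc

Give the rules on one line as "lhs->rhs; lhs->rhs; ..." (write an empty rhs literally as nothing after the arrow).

ba->; bb->

  | bbbc => bc
  | cababaca => cabaca => caca
  | cbbcbb => ccbb => cc
  | cba => c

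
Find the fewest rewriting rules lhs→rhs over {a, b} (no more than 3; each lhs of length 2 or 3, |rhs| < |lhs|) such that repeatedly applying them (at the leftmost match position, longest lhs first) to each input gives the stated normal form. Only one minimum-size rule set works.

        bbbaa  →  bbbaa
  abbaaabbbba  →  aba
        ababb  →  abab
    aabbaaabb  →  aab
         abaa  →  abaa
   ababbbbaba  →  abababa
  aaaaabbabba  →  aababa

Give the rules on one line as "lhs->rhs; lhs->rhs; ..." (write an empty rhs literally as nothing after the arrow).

aaa->; abb->ab

  | bbbaa
  | abbaaabbbba => abaaabbbba => abbbbba => abbbba => abbba => abba => aba
  | ababb => abab
  | aabbaaabb => aabaaabb => aabbb => aabb => aab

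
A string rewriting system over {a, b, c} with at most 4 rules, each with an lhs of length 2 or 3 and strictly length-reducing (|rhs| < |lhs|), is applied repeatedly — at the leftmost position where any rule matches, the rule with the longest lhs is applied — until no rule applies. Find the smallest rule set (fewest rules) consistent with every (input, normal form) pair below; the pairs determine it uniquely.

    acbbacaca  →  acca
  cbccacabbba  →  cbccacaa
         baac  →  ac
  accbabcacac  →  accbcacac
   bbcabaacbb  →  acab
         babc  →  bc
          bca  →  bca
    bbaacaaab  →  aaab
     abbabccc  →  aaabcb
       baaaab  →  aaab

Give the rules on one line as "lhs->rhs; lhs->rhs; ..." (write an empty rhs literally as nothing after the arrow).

  | acbbacaca => acaacaca => acbaca => acca
  | cbccacabbba => cbccacaaba => cbccacaa
  | baac => ac
  | accbabcacac => accbcacac

aac->b; ba->; bb->a; ccc->cb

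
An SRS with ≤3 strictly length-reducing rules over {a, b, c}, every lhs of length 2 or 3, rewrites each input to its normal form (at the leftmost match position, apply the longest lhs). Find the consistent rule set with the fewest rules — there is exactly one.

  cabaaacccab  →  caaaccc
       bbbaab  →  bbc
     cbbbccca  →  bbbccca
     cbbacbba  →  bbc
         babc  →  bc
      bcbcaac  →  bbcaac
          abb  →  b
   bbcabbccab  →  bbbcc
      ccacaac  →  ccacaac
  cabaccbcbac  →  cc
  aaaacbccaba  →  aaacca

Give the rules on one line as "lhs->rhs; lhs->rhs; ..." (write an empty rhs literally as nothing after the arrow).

  | cabaaacccab => caaacccab => caaaccc
  | bbbaab => bbcab => bbc
  | cbbbccca => bbbccca
  | cbbacbba => bbacbba => bccbba => bcbba => bbba => bbc

ab->; ba->c; cb->b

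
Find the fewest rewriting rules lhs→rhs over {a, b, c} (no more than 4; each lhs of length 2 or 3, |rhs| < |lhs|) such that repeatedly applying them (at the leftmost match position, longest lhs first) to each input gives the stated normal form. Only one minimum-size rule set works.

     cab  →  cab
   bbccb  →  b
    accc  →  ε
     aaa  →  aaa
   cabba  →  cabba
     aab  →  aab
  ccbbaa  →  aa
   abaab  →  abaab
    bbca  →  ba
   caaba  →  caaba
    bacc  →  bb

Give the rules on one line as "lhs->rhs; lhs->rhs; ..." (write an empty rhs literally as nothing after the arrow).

  | cab
  | bbccb => bcb => b
  | accc => bc => ε
  | aaa

acc->b; bc->; cb->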